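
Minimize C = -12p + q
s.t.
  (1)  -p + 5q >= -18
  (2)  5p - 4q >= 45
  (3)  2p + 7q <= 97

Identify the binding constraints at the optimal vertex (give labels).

Vertices and C = -12p + q:
  (51/7, -15/7) → C = -627/7
  (611/17, 61/17) → C = -7271/17
  (703/43, 395/43) → C = -187

The minimum is at (611/17, 61/17). Substituting into each constraint, equality holds for (1) and (3); the remaining constraints have slack.

(1) and (3)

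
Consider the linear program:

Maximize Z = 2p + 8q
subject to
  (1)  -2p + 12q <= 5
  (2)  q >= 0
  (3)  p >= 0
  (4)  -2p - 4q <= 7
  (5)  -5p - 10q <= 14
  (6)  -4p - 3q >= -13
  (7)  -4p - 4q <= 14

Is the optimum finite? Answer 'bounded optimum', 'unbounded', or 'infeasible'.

Vertices and Z = 2p + 8q:
  (0, 5/12) → Z = 10/3
  (47/18, 23/27) → Z = 325/27
  (0, 0) → Z = 0
  (13/4, 0) → Z = 13/2
The feasible region has finitely many vertices and no improving ray; the maximum is 325/27 at (47/18, 23/27).

bounded optimum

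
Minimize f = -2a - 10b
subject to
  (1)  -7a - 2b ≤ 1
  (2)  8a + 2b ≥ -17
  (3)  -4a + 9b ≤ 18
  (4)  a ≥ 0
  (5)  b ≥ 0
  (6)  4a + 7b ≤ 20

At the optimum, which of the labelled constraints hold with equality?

(3) and (6)

Feasible corners and f = -2a - 10b:
  (0, 2) → f = -20
  (27/32, 19/8) → f = -407/16
  (0, 0) → f = 0
  (5, 0) → f = -10

The minimum is at (27/32, 19/8). Substituting into each constraint, equality holds for (3) and (6); the remaining constraints have slack.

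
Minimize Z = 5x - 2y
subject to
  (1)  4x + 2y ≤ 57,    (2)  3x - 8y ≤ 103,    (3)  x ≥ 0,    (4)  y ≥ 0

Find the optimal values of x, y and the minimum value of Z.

x = 0, y = 57/2, minimum Z = -57

Vertices and Z = 5x - 2y:
  (0, 57/2) → Z = -57
  (57/4, 0) → Z = 285/4
  (0, 0) → Z = 0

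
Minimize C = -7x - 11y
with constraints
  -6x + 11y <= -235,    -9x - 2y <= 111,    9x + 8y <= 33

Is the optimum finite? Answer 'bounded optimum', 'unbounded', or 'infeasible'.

bounded optimum

Extreme points and C = -7x - 11y:
  (-751/111, -927/37) → C = 35848/111
  (2243/147, -639/49) → C = 5386/147
The feasible region has finitely many vertices and no improving ray; the minimum is 5386/147 at (2243/147, -639/49).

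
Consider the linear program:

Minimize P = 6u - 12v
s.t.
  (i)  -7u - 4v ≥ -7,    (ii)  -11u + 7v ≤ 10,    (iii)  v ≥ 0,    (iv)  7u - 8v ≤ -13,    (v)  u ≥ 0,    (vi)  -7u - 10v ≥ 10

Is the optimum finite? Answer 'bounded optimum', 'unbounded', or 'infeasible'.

The boundaries u = 0 and -7u - 10v = 10 meet at (0, -1), but that point violates v ≥ 0. Every candidate vertex is excluded by some other constraint, so the feasible region is empty.

infeasible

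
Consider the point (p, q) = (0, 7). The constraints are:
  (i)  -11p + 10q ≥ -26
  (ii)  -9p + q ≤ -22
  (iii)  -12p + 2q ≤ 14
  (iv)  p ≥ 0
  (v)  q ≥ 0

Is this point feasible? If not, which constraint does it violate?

not feasible — violates (ii)

Constraint (ii): -9p + q = 7, which is not ≤ -22. All other constraints are satisfied.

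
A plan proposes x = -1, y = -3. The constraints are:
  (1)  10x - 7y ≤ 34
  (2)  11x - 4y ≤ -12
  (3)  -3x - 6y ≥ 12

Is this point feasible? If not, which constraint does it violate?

Constraint (2): 11x - 4y = 1, which is not ≤ -12. All other constraints are satisfied.

not feasible — violates (2)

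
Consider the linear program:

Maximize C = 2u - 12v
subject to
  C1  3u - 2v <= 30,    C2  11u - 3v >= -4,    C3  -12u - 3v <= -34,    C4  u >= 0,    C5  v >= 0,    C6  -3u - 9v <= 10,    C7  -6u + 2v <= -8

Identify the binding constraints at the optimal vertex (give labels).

C1 and C5

Vertices and C = 2u - 12v:
  (10, 0) → C = 20
  (17/6, 0) → C = 17/3
  (46/21, 18/7) → C = -556/21
The feasible region is unbounded (it extends along (2, 3), (1, 3)), but C strictly decreases along every unbounded feasible direction, so there is no improving ray and the maximum is attained at a vertex.

The maximum is at (10, 0). Substituting into each constraint, equality holds for C1 and C5; the remaining constraints have slack.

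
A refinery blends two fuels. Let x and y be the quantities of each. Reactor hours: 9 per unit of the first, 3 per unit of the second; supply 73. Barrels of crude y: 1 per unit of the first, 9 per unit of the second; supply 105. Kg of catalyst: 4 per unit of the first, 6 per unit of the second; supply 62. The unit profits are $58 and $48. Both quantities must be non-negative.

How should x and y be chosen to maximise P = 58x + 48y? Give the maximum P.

Feasible corners and P = 58x + 48y:
  (0, 0) → P = 0
  (0, 31/3) → P = 496
  (73/9, 0) → P = 4234/9
  (6, 19/3) → P = 652

x = 6, y = 19/3, maximum P = 652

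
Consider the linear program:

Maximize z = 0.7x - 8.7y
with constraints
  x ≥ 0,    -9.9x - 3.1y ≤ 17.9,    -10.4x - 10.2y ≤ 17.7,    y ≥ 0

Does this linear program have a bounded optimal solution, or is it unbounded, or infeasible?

From the feasible point (0, 0), moving in the direction (1, 0) keeps every constraint satisfied while z increases without bound.

unbounded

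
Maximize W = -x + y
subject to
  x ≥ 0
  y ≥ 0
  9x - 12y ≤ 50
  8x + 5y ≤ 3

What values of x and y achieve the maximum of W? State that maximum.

x = 0, y = 3/5, maximum W = 3/5

Vertices and W = -x + y:
  (0, 0) → W = 0
  (0, 3/5) → W = 3/5
  (3/8, 0) → W = -3/8

At the optimal vertex, x = 0 and 8x + 5y = 3.
Solving simultaneously gives x = 0, y = 3/5.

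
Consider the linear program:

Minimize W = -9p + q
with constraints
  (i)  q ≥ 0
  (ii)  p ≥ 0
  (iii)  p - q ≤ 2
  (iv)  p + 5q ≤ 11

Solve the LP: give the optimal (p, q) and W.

At the optimal vertex, p - q = 2 and p + 5q = 11.
Solving simultaneously gives p = 7/2, q = 3/2.

p = 7/2, q = 3/2, minimum W = -30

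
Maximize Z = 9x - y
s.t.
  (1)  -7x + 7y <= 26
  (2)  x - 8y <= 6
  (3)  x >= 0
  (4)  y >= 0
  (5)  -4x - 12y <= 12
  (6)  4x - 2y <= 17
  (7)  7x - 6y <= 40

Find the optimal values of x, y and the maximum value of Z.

x = 171/14, y = 223/14, maximum Z = 94

Extreme points and Z = 9x - y:
  (0, 26/7) → Z = -26/7
  (171/14, 223/14) → Z = 94
  (0, 0) → Z = 0
  (17/4, 0) → Z = 153/4

At the optimal vertex, -7x + 7y = 26 and 4x - 2y = 17.
Solving simultaneously gives x = 171/14, y = 223/14.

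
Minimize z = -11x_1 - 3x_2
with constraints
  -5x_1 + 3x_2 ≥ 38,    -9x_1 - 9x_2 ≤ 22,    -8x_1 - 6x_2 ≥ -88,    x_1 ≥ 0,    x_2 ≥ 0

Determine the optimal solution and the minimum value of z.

Corner points and z = -11x_1 - 3x_2:
  (2/3, 124/9) → z = -146/3
  (0, 38/3) → z = -38
  (0, 44/3) → z = -44

x_1 = 2/3, x_2 = 124/9, minimum z = -146/3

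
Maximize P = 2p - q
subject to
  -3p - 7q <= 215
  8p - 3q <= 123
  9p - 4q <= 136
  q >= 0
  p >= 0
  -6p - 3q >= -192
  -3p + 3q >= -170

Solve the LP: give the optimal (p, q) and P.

p = 136/9, q = 0, maximum P = 272/9

Corner points and P = 2p - q:
  (84/5, 19/5) → P = 149/5
  (45/2, 19) → P = 26
  (136/9, 0) → P = 272/9
  (0, 0) → P = 0
  (0, 64) → P = -64

The optimum lies where 9p - 4q = 136 and q = 0.
Solving simultaneously gives p = 136/9, q = 0.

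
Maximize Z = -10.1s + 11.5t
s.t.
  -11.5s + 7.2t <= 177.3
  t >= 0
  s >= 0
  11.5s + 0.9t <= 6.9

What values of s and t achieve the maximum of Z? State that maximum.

s = 0, t = 23/3, maximum Z = 529/6

The optimum lies where s = 0 and 11.5s + 0.9t = 6.9.
Solving simultaneously gives s = 0, t = 23/3.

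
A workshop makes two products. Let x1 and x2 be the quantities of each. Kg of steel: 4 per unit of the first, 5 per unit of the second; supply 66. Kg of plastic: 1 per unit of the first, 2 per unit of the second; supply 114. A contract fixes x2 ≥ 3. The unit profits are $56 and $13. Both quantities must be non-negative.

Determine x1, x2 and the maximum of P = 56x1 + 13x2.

Vertices and P = 56x1 + 13x2:
  (0, 66/5) → P = 858/5
  (0, 3) → P = 39
  (51/4, 3) → P = 753

The binding constraints are 4x1 + 5x2 = 66 and x2 = 3.
Solving simultaneously gives x1 = 51/4, x2 = 3.

x1 = 51/4, x2 = 3, maximum P = 753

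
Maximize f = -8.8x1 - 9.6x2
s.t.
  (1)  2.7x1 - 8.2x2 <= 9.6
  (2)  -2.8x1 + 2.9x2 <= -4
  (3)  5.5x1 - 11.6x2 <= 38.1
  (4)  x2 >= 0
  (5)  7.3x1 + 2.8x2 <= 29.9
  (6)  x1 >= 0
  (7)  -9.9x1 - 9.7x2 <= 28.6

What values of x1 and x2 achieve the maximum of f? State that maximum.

x1 = 10/7, x2 = 0, maximum f = -88/7

Vertices and f = -8.8x1 - 9.6x2:
  (32/9, 0) → f = -1408/45
  (13603/3371, 1065/6742) → f = -624092/16855
  (10/7, 0) → f = -88/7
  (9791/2901, 5452/2901) → f = -138500/2901

The binding constraints are -2.8x1 + 2.9x2 = -4 and x2 = 0.
Solving simultaneously gives x1 = 10/7, x2 = 0.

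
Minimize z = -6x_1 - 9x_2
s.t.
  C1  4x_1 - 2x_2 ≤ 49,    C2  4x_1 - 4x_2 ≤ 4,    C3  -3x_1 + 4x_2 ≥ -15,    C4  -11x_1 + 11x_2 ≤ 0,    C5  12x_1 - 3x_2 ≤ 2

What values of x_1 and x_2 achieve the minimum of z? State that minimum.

x_1 = 2/9, x_2 = 2/9, minimum z = -10/3

Vertices and z = -6x_1 - 9x_2:
  (-11, -12) → z = 174
  (-1/9, -10/9) → z = 32/3
  (-15, -15) → z = 225
  (2/9, 2/9) → z = -10/3

At the optimal vertex, -11x_1 + 11x_2 = 0 and 12x_1 - 3x_2 = 2.
Solving simultaneously gives x_1 = 2/9, x_2 = 2/9.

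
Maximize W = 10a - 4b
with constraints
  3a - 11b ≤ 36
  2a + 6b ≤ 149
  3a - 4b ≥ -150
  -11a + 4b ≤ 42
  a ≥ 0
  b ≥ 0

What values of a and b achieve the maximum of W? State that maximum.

a = 371/8, b = 75/8, maximum W = 1705/4

Vertices and W = 10a - 4b:
  (371/8, 75/8) → W = 1705/4
  (12, 0) → W = 120
  (172/37, 1723/74) → W = -1726/37
  (0, 21/2) → W = -42
  (0, 0) → W = 0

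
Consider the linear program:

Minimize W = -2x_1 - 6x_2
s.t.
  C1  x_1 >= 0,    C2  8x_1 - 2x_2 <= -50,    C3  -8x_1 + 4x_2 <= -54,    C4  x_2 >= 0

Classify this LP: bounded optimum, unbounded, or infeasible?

The boundaries x_1 = 0 and 8x_1 - 2x_2 = -50 meet at (0, 25), but that point violates -8x_1 + 4x_2 ≤ -54. Every candidate vertex is excluded by some other constraint, so the feasible region is empty.

infeasible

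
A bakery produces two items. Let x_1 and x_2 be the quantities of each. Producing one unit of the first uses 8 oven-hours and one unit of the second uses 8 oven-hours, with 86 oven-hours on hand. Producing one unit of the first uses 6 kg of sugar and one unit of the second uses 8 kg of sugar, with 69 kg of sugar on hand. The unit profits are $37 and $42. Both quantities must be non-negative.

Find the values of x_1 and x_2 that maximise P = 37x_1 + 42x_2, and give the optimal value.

x_1 = 17/2, x_2 = 9/4, maximum P = 409

Vertices and P = 37x_1 + 42x_2:
  (0, 0) → P = 0
  (0, 69/8) → P = 1449/4
  (43/4, 0) → P = 1591/4
  (17/2, 9/4) → P = 409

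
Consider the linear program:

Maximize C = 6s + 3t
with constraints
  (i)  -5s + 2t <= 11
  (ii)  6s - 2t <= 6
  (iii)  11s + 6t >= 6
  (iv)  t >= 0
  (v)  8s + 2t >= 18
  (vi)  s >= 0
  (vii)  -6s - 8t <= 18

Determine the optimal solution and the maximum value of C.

s = 17, t = 48, maximum C = 246

Vertices and C = 6s + 3t:
  (17, 48) → C = 246
  (7/13, 89/13) → C = 309/13
  (12/7, 15/7) → C = 117/7

At the optimal vertex, -5s + 2t = 11 and 6s - 2t = 6.
Solving simultaneously gives s = 17, t = 48.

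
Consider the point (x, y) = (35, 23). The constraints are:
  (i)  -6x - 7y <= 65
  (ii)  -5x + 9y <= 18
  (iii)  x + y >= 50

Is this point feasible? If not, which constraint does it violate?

Constraint (ii): -5x + 9y = 32, which is not ≤ 18. All other constraints are satisfied.

not feasible — violates (ii)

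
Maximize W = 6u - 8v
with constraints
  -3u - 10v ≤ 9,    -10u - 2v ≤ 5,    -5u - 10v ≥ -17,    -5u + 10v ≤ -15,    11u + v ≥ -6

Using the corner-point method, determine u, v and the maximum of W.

u = 13, v = -24/5, maximum W = 582/5

Vertices and W = 6u - 8v:
  (13, -24/5) → W = 582/5
  (3/4, -9/8) → W = 27/2
  (16/5, 1/10) → W = 92/5

At the optimal vertex, -3u - 10v = 9 and -5u - 10v = -17.
Solving simultaneously gives u = 13, v = -24/5.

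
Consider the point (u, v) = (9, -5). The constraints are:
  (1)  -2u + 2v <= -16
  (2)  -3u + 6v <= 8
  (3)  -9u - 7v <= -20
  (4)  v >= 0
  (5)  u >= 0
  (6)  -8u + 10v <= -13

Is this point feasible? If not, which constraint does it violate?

Constraint (4): v = -5, which is not ≥ 0. All other constraints are satisfied.

not feasible — violates (4)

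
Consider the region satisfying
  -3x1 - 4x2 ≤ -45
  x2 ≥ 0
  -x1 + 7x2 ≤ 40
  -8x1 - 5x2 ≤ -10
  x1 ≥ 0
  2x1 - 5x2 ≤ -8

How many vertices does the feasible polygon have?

3

Of the 15 pairwise boundary intersections, those satisfying every inequality are:
  (31/5, 33/5)
  (193/23, 114/23)
  (16, 8)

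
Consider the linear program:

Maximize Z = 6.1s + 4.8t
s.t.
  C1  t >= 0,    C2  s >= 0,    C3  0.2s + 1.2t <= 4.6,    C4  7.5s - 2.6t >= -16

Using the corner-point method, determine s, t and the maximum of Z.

s = 23, t = 0, maximum Z = 140.3

Vertices and Z = 6.1s + 4.8t:
  (0, 0) → Z = 0
  (23, 0) → Z = 1403/10
  (0, 23/6) → Z = 92/5

The optimum lies where t = 0 and 0.2s + 1.2t = 4.6.
Solving simultaneously gives s = 23, t = 0.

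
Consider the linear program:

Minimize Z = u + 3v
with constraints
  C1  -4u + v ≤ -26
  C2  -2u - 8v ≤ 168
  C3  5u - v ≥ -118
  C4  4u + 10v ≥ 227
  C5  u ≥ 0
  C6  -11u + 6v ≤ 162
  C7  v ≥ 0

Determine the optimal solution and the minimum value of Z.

u = 227/4, v = 0, minimum Z = 227/4

The feasible region is unbounded (it extends along (6, 11), (1, 0)), but Z strictly increases along every unbounded feasible direction, so there is no improving ray and the minimum is attained at a vertex.

The optimum lies where 4u + 10v = 227 and v = 0.
Solving simultaneously gives u = 227/4, v = 0.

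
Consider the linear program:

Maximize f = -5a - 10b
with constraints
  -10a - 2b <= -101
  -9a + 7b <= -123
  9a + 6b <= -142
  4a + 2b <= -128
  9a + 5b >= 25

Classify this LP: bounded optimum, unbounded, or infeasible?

The boundaries -10a - 2b = -101 and 4a + 2b = -128 meet at (229/6, -421/3), but that point violates 9a + 5b ≥ 25. Every candidate vertex is excluded by some other constraint, so the feasible region is empty.

infeasible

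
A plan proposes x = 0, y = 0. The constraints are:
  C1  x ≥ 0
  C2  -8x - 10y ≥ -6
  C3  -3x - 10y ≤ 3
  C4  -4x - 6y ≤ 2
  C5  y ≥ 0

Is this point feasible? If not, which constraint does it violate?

feasible

C1: 0 ≥ 0 ✓
C2: 0 ≥ -6 ✓
C3: 0 ≤ 3 ✓
C4: 0 ≤ 2 ✓
C5: 0 ≥ 0 ✓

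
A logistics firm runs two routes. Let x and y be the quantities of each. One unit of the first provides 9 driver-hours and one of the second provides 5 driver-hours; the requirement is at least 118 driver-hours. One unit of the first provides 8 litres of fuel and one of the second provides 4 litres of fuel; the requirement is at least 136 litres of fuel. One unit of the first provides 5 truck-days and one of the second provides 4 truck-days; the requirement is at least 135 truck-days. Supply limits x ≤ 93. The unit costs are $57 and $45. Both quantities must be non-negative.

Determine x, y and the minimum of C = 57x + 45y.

Vertices and C = 57x + 45y:
  (0, 34) → C = 1530
  (27, 0) → C = 1539
  (93, 0) → C = 5301
  (1/3, 100/3) → C = 1519
The feasible region is unbounded (it extends along (0, 1)), but C strictly increases along every unbounded feasible direction, so there is no improving ray and the minimum is attained at a vertex.

x = 1/3, y = 100/3, minimum C = 1519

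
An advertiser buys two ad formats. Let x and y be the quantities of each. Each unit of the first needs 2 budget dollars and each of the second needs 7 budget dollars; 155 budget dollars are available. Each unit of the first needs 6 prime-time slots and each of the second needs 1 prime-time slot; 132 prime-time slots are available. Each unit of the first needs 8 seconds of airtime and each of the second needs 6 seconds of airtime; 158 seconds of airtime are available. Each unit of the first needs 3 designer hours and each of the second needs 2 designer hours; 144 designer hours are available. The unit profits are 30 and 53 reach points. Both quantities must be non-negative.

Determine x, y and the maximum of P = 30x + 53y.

x = 4, y = 21, maximum P = 1233

Extreme points and P = 30x + 53y:
  (0, 0) → P = 0
  (0, 155/7) → P = 8215/7
  (79/4, 0) → P = 1185/2
  (4, 21) → P = 1233

The binding constraints are 2x + 7y = 155 and 8x + 6y = 158.
Solving simultaneously gives x = 4, y = 21.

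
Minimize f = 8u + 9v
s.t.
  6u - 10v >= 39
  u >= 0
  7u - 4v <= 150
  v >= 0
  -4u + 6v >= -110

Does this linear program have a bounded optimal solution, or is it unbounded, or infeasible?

Corner points and f = 8u + 9v:
  (672/23, 627/46) → f = 16395/46
  (13/2, 0) → f = 52
  (150/7, 0) → f = 1200/7
The feasible region has finitely many vertices and no improving ray; the minimum is 52 at (13/2, 0).

bounded optimum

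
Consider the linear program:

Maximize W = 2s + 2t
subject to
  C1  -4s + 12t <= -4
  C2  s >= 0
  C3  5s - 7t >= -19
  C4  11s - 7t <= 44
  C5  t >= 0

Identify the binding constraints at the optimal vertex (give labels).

C1 and C4

Vertices and W = 2s + 2t:
  (125/26, 33/26) → W = 158/13
  (1, 0) → W = 2
  (4, 0) → W = 8

The maximum is at (125/26, 33/26). Substituting into each constraint, equality holds for C1 and C4; the remaining constraints have slack.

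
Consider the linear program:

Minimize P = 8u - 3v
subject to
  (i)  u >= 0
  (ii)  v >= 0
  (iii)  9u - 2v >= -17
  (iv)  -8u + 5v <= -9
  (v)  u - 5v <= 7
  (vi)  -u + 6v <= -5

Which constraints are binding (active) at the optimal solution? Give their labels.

Vertices and P = 8u - 3v:
  (7, 0) → P = 56
  (5, 0) → P = 40
  (17, 2) → P = 130

The minimum is at (5, 0). Substituting into each constraint, equality holds for (ii) and (vi); the remaining constraints have slack.

(ii) and (vi)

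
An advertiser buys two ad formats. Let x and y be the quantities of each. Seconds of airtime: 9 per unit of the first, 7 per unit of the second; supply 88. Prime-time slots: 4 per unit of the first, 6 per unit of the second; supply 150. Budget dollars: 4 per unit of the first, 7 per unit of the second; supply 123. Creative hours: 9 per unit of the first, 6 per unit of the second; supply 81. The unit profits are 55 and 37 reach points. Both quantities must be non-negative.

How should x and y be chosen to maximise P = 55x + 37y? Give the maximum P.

x = 13/3, y = 7, maximum P = 1492/3

Corner points and P = 55x + 37y:
  (0, 0) → P = 0
  (0, 88/7) → P = 3256/7
  (9, 0) → P = 495
  (13/3, 7) → P = 1492/3

The binding constraints are 9x + 7y = 88 and 9x + 6y = 81.
Solving simultaneously gives x = 13/3, y = 7.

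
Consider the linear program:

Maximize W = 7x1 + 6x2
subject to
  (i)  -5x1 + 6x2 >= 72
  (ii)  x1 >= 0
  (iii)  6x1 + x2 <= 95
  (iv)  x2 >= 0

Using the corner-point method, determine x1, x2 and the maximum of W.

Corner points and W = 7x1 + 6x2:
  (0, 12) → W = 72
  (498/41, 907/41) → W = 8928/41
  (0, 95) → W = 570

At the optimal vertex, x1 = 0 and 6x1 + x2 = 95.
Solving simultaneously gives x1 = 0, x2 = 95.

x1 = 0, x2 = 95, maximum W = 570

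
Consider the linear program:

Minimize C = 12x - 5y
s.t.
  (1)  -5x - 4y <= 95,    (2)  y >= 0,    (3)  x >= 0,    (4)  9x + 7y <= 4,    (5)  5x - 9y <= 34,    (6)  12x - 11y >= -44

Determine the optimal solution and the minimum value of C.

Feasible corners and C = 12x - 5y:
  (0, 0) → C = 0
  (4/9, 0) → C = 16/3
  (0, 4/7) → C = -20/7

The binding constraints are x = 0 and 9x + 7y = 4.
Solving simultaneously gives x = 0, y = 4/7.

x = 0, y = 4/7, minimum C = -20/7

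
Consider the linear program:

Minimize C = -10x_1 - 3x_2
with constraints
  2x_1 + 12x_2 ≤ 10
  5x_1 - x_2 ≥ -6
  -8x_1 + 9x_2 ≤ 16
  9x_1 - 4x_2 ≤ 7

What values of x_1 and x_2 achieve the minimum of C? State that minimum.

Vertices and C = -10x_1 - 3x_2:
  (-17/19, 56/57) → C = 6
  (31/29, 19/29) → C = -367/29
  (-38/37, 32/37) → C = 284/37
  (-31/11, -89/11) → C = 577/11

x_1 = 31/29, x_2 = 19/29, minimum C = -367/29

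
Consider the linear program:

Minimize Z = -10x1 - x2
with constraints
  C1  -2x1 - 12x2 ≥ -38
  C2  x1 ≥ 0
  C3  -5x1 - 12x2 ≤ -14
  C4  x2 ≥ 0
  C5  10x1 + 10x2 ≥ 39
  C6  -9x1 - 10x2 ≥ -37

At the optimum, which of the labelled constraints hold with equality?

Extreme points and Z = -10x1 - x2:
  (39/10, 0) → Z = -39
  (37/9, 0) → Z = -370/9
  (2, 19/10) → Z = -219/10

The minimum is at (37/9, 0). Substituting into each constraint, equality holds for C4 and C6; the remaining constraints have slack.

C4 and C6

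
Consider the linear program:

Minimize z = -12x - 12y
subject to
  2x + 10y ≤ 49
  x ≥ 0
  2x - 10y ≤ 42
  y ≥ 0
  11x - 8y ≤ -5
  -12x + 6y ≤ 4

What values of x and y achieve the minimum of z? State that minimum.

Corner points and z = -12x - 12y:
  (19/7, 61/14) → z = -594/7
  (127/66, 149/33) → z = -850/11
  (0, 5/8) → z = -15/2
  (0, 2/3) → z = -8

The binding constraints are 2x + 10y = 49 and 11x - 8y = -5.
Solving simultaneously gives x = 19/7, y = 61/14.

x = 19/7, y = 61/14, minimum z = -594/7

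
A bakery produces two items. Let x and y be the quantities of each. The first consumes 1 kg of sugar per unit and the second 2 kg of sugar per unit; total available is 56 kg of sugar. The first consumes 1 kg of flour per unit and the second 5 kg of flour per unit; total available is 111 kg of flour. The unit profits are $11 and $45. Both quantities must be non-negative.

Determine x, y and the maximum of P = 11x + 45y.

Corner points and P = 11x + 45y:
  (0, 0) → P = 0
  (0, 111/5) → P = 999
  (56, 0) → P = 616
  (58/3, 55/3) → P = 3113/3

x = 58/3, y = 55/3, maximum P = 3113/3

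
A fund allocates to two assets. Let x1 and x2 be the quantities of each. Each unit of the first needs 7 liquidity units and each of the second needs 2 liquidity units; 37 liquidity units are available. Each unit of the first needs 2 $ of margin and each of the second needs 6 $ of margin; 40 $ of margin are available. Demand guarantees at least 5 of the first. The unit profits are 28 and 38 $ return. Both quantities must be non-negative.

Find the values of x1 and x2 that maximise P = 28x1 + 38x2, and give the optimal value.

Vertices and P = 28x1 + 38x2:
  (37/7, 0) → P = 148
  (5, 0) → P = 140
  (5, 1) → P = 178

The optimum lies where 7x1 + 2x2 = 37 and x1 = 5.
Solving simultaneously gives x1 = 5, x2 = 1.

x1 = 5, x2 = 1, maximum P = 178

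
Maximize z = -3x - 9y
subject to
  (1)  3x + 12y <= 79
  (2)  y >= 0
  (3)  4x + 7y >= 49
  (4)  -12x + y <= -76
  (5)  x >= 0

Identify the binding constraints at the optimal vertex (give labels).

Extreme points and z = -3x - 9y:
  (79/3, 0) → z = -79
  (991/147, 240/49) → z = -3151/49
  (49/4, 0) → z = -147/4
  (581/88, 71/22) → z = -4299/88

The maximum is at (49/4, 0). Substituting into each constraint, equality holds for (2) and (3); the remaining constraints have slack.

(2) and (3)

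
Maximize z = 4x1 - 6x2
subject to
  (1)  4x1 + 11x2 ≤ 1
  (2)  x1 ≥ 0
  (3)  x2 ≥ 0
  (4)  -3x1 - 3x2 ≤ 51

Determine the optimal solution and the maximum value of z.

Extreme points and z = 4x1 - 6x2:
  (0, 1/11) → z = -6/11
  (1/4, 0) → z = 1
  (0, 0) → z = 0

At the optimal vertex, 4x1 + 11x2 = 1 and x2 = 0.
Solving simultaneously gives x1 = 1/4, x2 = 0.

x1 = 1/4, x2 = 0, maximum z = 1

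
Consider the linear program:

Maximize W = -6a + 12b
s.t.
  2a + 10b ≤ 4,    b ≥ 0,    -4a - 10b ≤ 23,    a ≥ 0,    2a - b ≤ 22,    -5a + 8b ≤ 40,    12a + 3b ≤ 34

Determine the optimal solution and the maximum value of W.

Vertices and W = -6a + 12b:
  (2, 0) → W = -12
  (0, 2/5) → W = 24/5
  (0, 0) → W = 0

The optimum lies where 2a + 10b = 4 and a = 0.
Solving simultaneously gives a = 0, b = 2/5.

a = 0, b = 2/5, maximum W = 24/5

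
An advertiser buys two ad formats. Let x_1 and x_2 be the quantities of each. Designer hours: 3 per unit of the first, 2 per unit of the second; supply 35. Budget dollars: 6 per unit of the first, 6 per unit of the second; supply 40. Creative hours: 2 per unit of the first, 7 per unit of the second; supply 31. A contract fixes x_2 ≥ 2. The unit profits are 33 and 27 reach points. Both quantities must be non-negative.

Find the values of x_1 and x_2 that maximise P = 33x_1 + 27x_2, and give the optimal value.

Extreme points and P = 33x_1 + 27x_2:
  (0, 31/7) → P = 837/7
  (0, 2) → P = 54
  (47/15, 53/15) → P = 994/5
  (14/3, 2) → P = 208

At the optimal vertex, 6x_1 + 6x_2 = 40 and x_2 = 2.
Solving simultaneously gives x_1 = 14/3, x_2 = 2.

x_1 = 14/3, x_2 = 2, maximum P = 208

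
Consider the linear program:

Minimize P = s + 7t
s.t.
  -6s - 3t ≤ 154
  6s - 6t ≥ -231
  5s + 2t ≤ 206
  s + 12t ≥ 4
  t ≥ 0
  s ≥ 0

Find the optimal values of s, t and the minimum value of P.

s = 0, t = 1/3, minimum P = 7/3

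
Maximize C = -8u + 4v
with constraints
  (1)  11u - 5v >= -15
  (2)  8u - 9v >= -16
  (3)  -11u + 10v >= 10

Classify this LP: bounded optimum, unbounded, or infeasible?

bounded optimum

Vertices and C = -8u + 4v:
  (-55/59, 56/59) → C = 664/59
  (-20/11, -1) → C = 116/11
  (70/19, 96/19) → C = -176/19
The feasible region has finitely many vertices and no improving ray; the maximum is 664/59 at (-55/59, 56/59).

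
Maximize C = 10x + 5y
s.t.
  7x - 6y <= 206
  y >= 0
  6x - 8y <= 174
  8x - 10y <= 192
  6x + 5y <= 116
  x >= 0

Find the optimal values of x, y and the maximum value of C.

x = 58/3, y = 0, maximum C = 580/3

Vertices and C = 10x + 5y:
  (58/3, 0) → C = 580/3
  (0, 0) → C = 0
  (0, 116/5) → C = 116

At the optimal vertex, y = 0 and 6x + 5y = 116.
Solving simultaneously gives x = 58/3, y = 0.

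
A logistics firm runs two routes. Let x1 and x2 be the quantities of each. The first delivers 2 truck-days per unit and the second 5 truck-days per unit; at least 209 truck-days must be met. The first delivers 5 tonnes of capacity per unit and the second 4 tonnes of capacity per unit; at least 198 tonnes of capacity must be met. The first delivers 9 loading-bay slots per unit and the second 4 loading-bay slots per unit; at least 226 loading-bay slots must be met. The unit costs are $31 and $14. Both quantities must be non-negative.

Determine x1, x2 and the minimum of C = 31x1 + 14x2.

The feasible region is unbounded (it extends along (0, 1), (1, 0)), but C strictly increases along every unbounded feasible direction, so there is no improving ray and the minimum is attained at a vertex.

x1 = 7, x2 = 163/4, minimum C = 1575/2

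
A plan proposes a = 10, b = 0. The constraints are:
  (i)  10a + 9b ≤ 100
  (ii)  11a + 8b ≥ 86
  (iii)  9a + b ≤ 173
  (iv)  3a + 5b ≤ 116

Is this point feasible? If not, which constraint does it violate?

feasible

(i): 100 ≤ 100 ✓
(ii): 110 ≥ 86 ✓
(iii): 90 ≤ 173 ✓
(iv): 30 ≤ 116 ✓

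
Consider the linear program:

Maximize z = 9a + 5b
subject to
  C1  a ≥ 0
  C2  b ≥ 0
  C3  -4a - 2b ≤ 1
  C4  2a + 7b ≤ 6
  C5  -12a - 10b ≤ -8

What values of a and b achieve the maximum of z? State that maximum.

Feasible corners and z = 9a + 5b:
  (0, 6/7) → z = 30/7
  (0, 4/5) → z = 4
  (3, 0) → z = 27
  (2/3, 0) → z = 6

a = 3, b = 0, maximum z = 27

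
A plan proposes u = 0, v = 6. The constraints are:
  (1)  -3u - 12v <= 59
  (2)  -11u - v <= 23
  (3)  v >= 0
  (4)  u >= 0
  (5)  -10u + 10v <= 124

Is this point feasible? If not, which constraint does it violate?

feasible

(1): -72 ≤ 59 ✓
(2): -6 ≤ 23 ✓
(3): 6 ≥ 0 ✓
(4): 0 ≥ 0 ✓
(5): 60 ≤ 124 ✓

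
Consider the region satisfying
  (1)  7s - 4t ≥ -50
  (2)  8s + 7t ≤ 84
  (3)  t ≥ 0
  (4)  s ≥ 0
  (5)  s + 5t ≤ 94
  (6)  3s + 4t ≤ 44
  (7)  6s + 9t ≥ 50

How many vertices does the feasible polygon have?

5

Pairwise boundary intersections that survive every other constraint:
  (21/2, 0)
  (28/11, 100/11)
  (25/3, 0)
  (0, 11)
  (0, 50/9)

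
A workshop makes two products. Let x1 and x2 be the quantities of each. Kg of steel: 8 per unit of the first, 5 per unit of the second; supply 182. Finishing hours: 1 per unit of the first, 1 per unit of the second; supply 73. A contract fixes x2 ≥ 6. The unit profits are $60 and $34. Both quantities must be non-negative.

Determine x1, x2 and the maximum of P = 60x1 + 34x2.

x1 = 19, x2 = 6, maximum P = 1344

Vertices and P = 60x1 + 34x2:
  (0, 182/5) → P = 6188/5
  (0, 6) → P = 204
  (19, 6) → P = 1344

The binding constraints are 8x1 + 5x2 = 182 and x2 = 6.
Solving simultaneously gives x1 = 19, x2 = 6.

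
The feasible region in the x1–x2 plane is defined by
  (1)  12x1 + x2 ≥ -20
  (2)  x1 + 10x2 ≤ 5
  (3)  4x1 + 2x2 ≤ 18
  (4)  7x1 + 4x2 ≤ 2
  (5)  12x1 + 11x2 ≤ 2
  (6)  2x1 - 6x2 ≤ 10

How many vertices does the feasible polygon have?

Pairwise boundary intersections that survive every other constraint:
  (-205/119, 80/119)
  (-55/37, -80/37)
  (-35/109, 58/109)
  (14/29, -10/29)
  (26/25, -33/25)

5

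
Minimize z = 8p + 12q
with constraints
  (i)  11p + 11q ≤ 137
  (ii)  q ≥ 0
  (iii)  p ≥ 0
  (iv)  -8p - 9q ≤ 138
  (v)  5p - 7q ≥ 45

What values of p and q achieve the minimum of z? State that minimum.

The binding constraints are q = 0 and 5p - 7q = 45.
Solving simultaneously gives p = 9, q = 0.

p = 9, q = 0, minimum z = 72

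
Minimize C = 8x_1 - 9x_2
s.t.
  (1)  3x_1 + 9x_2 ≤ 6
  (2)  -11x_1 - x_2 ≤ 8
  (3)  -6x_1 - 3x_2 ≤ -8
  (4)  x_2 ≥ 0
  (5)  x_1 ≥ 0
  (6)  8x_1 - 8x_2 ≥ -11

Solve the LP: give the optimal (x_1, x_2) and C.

Corner points and C = 8x_1 - 9x_2:
  (6/5, 4/15) → C = 36/5
  (2, 0) → C = 16
  (4/3, 0) → C = 32/3

The binding constraints are 3x_1 + 9x_2 = 6 and -6x_1 - 3x_2 = -8.
Solving simultaneously gives x_1 = 6/5, x_2 = 4/15.

x_1 = 6/5, x_2 = 4/15, minimum C = 36/5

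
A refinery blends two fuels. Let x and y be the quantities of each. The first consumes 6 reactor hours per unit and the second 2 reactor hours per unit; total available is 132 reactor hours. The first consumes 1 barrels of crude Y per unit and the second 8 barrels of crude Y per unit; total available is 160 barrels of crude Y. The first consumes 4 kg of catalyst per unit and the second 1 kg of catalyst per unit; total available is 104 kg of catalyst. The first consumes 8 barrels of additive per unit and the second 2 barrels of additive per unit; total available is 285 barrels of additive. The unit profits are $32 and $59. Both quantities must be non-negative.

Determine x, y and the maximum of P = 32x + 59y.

x = 16, y = 18, maximum P = 1574

Corner points and P = 32x + 59y:
  (0, 0) → P = 0
  (0, 20) → P = 1180
  (22, 0) → P = 704
  (16, 18) → P = 1574

The optimum lies where 6x + 2y = 132 and x + 8y = 160.
Solving simultaneously gives x = 16, y = 18.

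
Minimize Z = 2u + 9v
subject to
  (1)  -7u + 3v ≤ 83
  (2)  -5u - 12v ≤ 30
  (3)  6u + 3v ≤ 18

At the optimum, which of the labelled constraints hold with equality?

(2) and (3)

Vertices and Z = 2u + 9v:
  (-362/33, 205/99) → Z = -109/33
  (-5, 16) → Z = 134
  (102/19, -90/19) → Z = -606/19

The minimum is at (102/19, -90/19). Substituting into each constraint, equality holds for (2) and (3); the remaining constraints have slack.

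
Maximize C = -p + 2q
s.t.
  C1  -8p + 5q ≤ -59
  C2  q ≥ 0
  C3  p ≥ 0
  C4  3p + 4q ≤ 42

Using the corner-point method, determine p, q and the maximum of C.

Corner points and C = -p + 2q:
  (59/8, 0) → C = -59/8
  (446/47, 159/47) → C = -128/47
  (14, 0) → C = -14

At the optimal vertex, -8p + 5q = -59 and 3p + 4q = 42.
Solving simultaneously gives p = 446/47, q = 159/47.

p = 446/47, q = 159/47, maximum C = -128/47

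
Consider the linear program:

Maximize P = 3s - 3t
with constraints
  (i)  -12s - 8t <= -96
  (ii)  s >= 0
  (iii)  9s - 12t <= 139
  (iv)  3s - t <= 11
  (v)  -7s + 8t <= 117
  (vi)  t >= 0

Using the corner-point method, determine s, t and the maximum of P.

s = 46/9, t = 13/3, maximum P = 7/3

Vertices and P = 3s - 3t:
  (0, 12) → P = -36
  (46/9, 13/3) → P = 7/3
  (0, 117/8) → P = -351/8
  (205/17, 428/17) → P = -669/17

The binding constraints are -12s - 8t = -96 and 3s - t = 11.
Solving simultaneously gives s = 46/9, t = 13/3.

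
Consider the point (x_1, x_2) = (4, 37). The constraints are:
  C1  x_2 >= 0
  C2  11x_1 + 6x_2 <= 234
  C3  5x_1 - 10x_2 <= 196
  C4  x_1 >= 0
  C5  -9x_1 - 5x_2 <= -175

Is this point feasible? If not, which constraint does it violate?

not feasible — violates C2

Constraint C2: 11x_1 + 6x_2 = 266, which is not ≤ 234. All other constraints are satisfied.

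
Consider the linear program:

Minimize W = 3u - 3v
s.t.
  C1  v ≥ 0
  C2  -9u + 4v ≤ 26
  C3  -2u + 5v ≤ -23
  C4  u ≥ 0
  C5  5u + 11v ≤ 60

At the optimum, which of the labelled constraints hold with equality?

C1 and C3

Feasible corners and W = 3u - 3v:
  (23/2, 0) → W = 69/2
  (12, 0) → W = 36
  (553/47, 5/47) → W = 1644/47

The minimum is at (23/2, 0). Substituting into each constraint, equality holds for C1 and C3; the remaining constraints have slack.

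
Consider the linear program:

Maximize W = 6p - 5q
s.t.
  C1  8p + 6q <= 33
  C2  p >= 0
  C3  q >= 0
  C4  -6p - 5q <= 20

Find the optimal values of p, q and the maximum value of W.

Extreme points and W = 6p - 5q:
  (0, 11/2) → W = -55/2
  (33/8, 0) → W = 99/4
  (0, 0) → W = 0

The optimum lies where 8p + 6q = 33 and q = 0.
Solving simultaneously gives p = 33/8, q = 0.

p = 33/8, q = 0, maximum W = 99/4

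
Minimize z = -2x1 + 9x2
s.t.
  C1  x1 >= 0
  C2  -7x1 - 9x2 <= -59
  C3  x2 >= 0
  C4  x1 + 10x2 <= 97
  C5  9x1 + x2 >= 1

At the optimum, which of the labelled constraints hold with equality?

Vertices and z = -2x1 + 9x2:
  (0, 59/9) → z = 59
  (0, 97/10) → z = 873/10
  (59/7, 0) → z = -118/7
  (97, 0) → z = -194

The minimum is at (97, 0). Substituting into each constraint, equality holds for C3 and C4; the remaining constraints have slack.

C3 and C4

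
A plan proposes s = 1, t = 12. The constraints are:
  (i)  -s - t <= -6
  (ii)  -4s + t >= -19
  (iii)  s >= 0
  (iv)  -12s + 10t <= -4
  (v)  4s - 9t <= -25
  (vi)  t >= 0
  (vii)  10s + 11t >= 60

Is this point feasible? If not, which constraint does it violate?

Constraint (iv): -12s + 10t = 108, which is not ≤ -4. All other constraints are satisfied.

not feasible — violates (iv)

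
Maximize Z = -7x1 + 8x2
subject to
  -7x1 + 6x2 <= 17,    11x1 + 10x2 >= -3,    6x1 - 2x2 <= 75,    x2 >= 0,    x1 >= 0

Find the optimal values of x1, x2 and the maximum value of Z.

Feasible corners and Z = -7x1 + 8x2:
  (22, 57/2) → Z = 74
  (0, 17/6) → Z = 68/3
  (25/2, 0) → Z = -175/2
  (0, 0) → Z = 0

x1 = 22, x2 = 57/2, maximum Z = 74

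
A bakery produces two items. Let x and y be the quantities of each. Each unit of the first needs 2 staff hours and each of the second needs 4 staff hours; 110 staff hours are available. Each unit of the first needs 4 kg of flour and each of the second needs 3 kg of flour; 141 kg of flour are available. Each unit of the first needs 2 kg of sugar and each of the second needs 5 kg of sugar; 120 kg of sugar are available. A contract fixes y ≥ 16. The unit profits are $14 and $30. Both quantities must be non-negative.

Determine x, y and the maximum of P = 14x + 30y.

x = 20, y = 16, maximum P = 760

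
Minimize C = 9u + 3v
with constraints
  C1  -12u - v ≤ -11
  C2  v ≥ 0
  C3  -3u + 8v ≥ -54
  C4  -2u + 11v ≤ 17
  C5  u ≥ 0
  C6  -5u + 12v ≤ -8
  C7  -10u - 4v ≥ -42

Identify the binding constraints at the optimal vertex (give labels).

C2 and C6

Feasible corners and C = 9u + 3v:
  (8/5, 0) → C = 72/5
  (21/5, 0) → C = 189/5
  (134/35, 13/14) → C = 2607/70

The minimum is at (8/5, 0). Substituting into each constraint, equality holds for C2 and C6; the remaining constraints have slack.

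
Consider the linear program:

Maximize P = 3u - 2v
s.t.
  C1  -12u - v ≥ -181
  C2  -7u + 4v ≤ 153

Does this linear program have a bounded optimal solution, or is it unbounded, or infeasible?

From the feasible point (571/55, 3103/55), moving in the direction (-4, -7) keeps every constraint satisfied while P increases without bound.

unbounded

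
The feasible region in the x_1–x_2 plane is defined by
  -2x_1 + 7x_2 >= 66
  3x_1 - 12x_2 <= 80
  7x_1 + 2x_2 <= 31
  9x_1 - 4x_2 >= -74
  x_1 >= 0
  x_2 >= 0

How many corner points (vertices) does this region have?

Intersecting each pair of boundary lines and keeping only the points that satisfy every inequality leaves:
  (85/53, 524/53)
  (0, 66/7)
  (0, 31/2)

3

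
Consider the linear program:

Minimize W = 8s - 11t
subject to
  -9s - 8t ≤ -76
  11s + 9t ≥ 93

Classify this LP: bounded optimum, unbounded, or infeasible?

From the feasible point (60/7, -1/7), moving in the direction (-9, 11) keeps every constraint satisfied while W decreases without bound.

unbounded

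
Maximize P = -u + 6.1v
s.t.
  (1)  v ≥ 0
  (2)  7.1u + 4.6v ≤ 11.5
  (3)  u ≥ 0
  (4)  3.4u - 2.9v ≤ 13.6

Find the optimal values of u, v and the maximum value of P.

Extreme points and P = -u + 6.1v:
  (115/71, 0) → P = -115/71
  (0, 0) → P = 0
  (0, 5/2) → P = 61/4

The optimum lies where 7.1u + 4.6v = 11.5 and u = 0.
Solving simultaneously gives u = 0, v = 5/2.

u = 0, v = 2.5, maximum P = 15.25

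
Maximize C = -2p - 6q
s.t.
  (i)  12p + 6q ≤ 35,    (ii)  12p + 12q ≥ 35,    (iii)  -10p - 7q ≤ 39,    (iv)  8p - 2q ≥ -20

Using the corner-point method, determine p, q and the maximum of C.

At the optimal vertex, 12p + 6q = 35 and 12p + 12q = 35.
Solving simultaneously gives p = 35/12, q = 0.

p = 35/12, q = 0, maximum C = -35/6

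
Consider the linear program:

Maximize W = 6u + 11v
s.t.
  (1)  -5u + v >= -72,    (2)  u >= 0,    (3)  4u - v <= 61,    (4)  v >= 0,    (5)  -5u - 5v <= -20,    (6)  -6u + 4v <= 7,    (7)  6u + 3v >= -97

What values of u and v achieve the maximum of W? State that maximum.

u = 295/14, v = 467/14, maximum W = 6907/14

At the optimal vertex, -5u + v = -72 and -6u + 4v = 7.
Solving simultaneously gives u = 295/14, v = 467/14.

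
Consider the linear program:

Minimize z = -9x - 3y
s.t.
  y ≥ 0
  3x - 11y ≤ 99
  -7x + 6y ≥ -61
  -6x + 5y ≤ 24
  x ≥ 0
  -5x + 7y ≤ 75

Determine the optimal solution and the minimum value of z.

x = 877/19, y = 830/19, minimum z = -10383/19

At the optimal vertex, -7x + 6y = -61 and -5x + 7y = 75.
Solving simultaneously gives x = 877/19, y = 830/19.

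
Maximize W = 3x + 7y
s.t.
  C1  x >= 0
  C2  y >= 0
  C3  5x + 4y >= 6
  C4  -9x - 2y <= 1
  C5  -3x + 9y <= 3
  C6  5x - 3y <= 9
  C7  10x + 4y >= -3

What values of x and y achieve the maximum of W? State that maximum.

x = 5/2, y = 7/6, maximum W = 47/3

Vertices and W = 3x + 7y:
  (6/5, 0) → W = 18/5
  (9/5, 0) → W = 27/5
  (14/19, 11/19) → W = 119/19
  (5/2, 7/6) → W = 47/3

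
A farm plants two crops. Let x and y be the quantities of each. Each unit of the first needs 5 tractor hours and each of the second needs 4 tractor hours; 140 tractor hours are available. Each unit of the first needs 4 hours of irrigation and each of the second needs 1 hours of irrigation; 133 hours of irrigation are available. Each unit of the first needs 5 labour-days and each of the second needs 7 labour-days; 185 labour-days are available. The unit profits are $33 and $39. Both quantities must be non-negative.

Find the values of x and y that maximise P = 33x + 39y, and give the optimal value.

x = 16, y = 15, maximum P = 1113

Vertices and P = 33x + 39y:
  (0, 0) → P = 0
  (0, 185/7) → P = 7215/7
  (28, 0) → P = 924
  (16, 15) → P = 1113

The optimum lies where 5x + 4y = 140 and 5x + 7y = 185.
Solving simultaneously gives x = 16, y = 15.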